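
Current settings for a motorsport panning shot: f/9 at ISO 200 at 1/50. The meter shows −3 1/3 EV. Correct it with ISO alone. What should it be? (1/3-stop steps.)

Underexposed by 3 1/3 stops → need 3 1/3 stops brighter.
ISO: 200 → 250 → 320 → 400 → 500 → 640 → 800 → 1000 → 1250 → 1600 → 2000.

ISO 2000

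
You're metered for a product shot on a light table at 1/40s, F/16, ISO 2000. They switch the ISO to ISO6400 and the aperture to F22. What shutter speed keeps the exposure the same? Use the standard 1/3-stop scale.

ISO: 2000 → 2500 → 3200 → 4000 → 5000 → 6400 — 1 2/3 stops raised (brighter).
Aperture: f/16 → f/18 → f/20 → f/22 — 1 stop stopped down (darker).
Net change so far: 2/3 stop brighter. Offset with the shutter speed: 1/40 → 1/50 → 1/60.

1/60s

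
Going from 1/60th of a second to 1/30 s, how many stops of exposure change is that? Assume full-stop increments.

1/60 → 1/30 — count the steps: 1 stop.

1 stop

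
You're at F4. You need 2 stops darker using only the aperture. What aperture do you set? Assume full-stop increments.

f/8

Aperture: f/4 → f/5.6 → f/8 — 2 stops smaller aperture (darker).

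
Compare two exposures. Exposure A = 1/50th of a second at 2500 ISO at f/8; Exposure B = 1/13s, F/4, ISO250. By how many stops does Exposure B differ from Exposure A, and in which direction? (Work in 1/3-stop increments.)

Aperture: f/8 → f/7.1 → f/6.3 → f/5.6 → f/5 → f/4.5 → f/4 — 2 stops larger aperture (brighter).
Shutter speed: 1/50 → 1/40 → 1/30 → 1/25 → 1/20 → 1/15 → 1/13 — 2 stops longer (brighter).
ISO: 2500 → 2000 → 1600 → 1250 → 1000 → 800 → 640 → 500 → 400 → 320 → 250 — 3 1/3 stops lower (darker).
Net: +2 +2 −3 1/3 = +2/3 stops.

2/3 stop brighter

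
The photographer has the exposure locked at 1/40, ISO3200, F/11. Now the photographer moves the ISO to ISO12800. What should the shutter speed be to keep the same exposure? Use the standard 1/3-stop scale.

1/160s

ISO: 3200 → 4000 → 5000 → 6400 → 8000 → 10000 → 12800 — 2 stops higher (brighter).
Need 2 stops darker from the shutter speed: 1/40 → 1/50 → 1/60 → 1/80 → 1/100 → 1/125 → 1/160.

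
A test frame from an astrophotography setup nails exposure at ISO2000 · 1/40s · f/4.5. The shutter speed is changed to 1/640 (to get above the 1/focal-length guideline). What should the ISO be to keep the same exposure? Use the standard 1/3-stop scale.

Shutter speed: 1/40 → 1/50 → 1/60 → 1/80 → 1/100 → 1/125 → 1/160 → 1/200 → 1/250 → 1/320 → 1/400 → 1/500 → 1/640 — 4 stops faster (darker).
Need 4 stops brighter from the ISO: 2000 → 2500 → 3200 → 4000 → 5000 → 6400 → 8000 → 10000 → 12800 → 16000 → 20000 → 25600 → 32000.

ISO 32000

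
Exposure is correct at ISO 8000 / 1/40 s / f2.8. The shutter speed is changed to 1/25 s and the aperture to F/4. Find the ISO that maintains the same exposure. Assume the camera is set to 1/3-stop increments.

Shutter speed: 1/40 → 1/30 → 1/25 — 2/3 stop slower (brighter).
Aperture: f/2.8 → f/3.2 → f/3.5 → f/4 — 1 stop narrower (darker).
Net change so far: 1/3 stop darker. Offset with the ISO: 8000 → 10000.

ISO 10000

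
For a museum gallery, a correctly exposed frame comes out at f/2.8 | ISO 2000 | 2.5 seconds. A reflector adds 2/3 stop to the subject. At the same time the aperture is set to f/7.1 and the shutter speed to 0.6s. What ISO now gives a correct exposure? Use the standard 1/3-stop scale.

ISO 32000

Scene light: 2/3 stop brighter.
Aperture: f/2.8 → f/3.2 → f/3.5 → f/4 → f/4.5 → f/5 → f/5.6 → f/6.3 → f/7.1 — 2 2/3 stops smaller aperture (darker).
Shutter speed: 2.5 → 2 → 1.6 → 1.3 → 1 → 0.8 → 0.6 — 2 stops faster (darker).
Net so far: 4 stops darker. ISO: 2000 → 2500 → 3200 → 4000 → 5000 → 6400 → 8000 → 10000 → 12800 → 16000 → 20000 → 25600 → 32000.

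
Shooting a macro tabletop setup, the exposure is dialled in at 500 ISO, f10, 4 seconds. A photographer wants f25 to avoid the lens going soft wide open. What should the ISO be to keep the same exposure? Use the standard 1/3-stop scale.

ISO 3200

Aperture: f/10 → f/11 → f/13 → f/14 → f/16 → f/18 → f/20 → f/22 → f/25 — 2 2/3 stops smaller aperture (darker).
Need 2 2/3 stops brighter from the ISO: 500 → 640 → 800 → 1000 → 1250 → 1600 → 2000 → 2500 → 3200.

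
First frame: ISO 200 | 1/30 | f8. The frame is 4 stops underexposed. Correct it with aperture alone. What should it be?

f/2

Underexposed by 4 stops → need 4 stops brighter.
Aperture: f/8 → f/5.6 → f/4 → f/2.8 → f/2.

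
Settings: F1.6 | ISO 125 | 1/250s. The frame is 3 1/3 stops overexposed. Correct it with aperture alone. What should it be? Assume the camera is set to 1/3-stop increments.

f/5

Overexposed by 3 1/3 stops → need 3 1/3 stops darker.
Aperture: f/1.6 → f/1.8 → f/2 → f/2.2 → f/2.5 → f/2.8 → f/3.2 → f/3.5 → f/4 → f/4.5 → f/5.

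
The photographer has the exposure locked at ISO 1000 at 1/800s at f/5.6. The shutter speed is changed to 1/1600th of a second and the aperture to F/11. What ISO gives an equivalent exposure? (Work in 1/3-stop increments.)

ISO 8000

Shutter speed: 1/800 → 1/1000 → 1/1250 → 1/1600 — 1 stop shorter (darker).
Aperture: f/5.6 → f/6.3 → f/7.1 → f/8 → f/9 → f/10 → f/11 — 2 stops smaller aperture (darker).
Net change so far: 3 stops darker. Offset with the ISO: 1000 → 1250 → 1600 → 2000 → 2500 → 3200 → 4000 → 5000 → 6400 → 8000.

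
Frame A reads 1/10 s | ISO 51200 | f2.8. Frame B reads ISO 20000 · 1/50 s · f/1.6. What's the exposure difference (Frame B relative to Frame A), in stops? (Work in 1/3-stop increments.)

2 stops darker

Aperture: f/2.8 → f/2.5 → f/2.2 → f/2 → f/1.8 → f/1.6 — 1 2/3 stops opened up (brighter).
Shutter speed: 1/10 → 1/13 → 1/15 → 1/20 → 1/25 → 1/30 → 1/40 → 1/50 — 2 1/3 stops shorter (darker).
ISO: 51200 → 40000 → 32000 → 25600 → 20000 — 1 1/3 stops dropped (darker).
Net: +1 2/3 −2 1/3 −1 1/3 = −2 stops.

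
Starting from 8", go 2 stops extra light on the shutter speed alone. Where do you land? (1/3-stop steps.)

30 s

Shutter speed: 8 → 10 → 13 → 15 → 20 → 25 → 30 — 2 stops longer (brighter).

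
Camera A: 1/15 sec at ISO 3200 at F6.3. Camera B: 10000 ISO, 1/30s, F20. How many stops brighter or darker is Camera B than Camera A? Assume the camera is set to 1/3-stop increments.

2 2/3 stops darker

Aperture: f/6.3 → f/7.1 → f/8 → f/9 → f/10 → f/11 → f/13 → f/14 → f/16 → f/18 → f/20 — 3 1/3 stops stopped down (darker).
Shutter speed: 1/15 → 1/20 → 1/25 → 1/30 — 1 stop shorter (darker).
ISO: 3200 → 4000 → 5000 → 6400 → 8000 → 10000 — 1 2/3 stops higher (brighter).
Net: −3 1/3 −1 +1 2/3 = −2 2/3 stops.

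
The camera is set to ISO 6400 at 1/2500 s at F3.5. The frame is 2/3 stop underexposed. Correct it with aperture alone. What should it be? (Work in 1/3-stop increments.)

Underexposed by 2/3 stop → need 2/3 stop brighter.
Aperture: f/3.5 → f/3.2 → f/2.8.

f/2.8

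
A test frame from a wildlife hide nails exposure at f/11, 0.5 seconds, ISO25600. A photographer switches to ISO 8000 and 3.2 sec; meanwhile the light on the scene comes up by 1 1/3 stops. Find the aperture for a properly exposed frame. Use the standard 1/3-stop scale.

Scene light: 1 1/3 stops brighter.
ISO: 25600 → 20000 → 16000 → 12800 → 10000 → 8000 — 1 2/3 stops lower (darker).
Shutter speed: 0.5 → 0.6 → 0.8 → 1 → 1.3 → 1.6 → 2 → 2.5 → 3.2 — 2 2/3 stops longer (brighter).
Net so far: 2 1/3 stops brighter. Aperture: f/11 → f/13 → f/14 → f/16 → f/18 → f/20 → f/22 → f/25.

f/25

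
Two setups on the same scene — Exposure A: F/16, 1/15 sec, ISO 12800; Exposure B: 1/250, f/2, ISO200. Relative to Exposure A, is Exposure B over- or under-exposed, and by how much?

4 stops darker

Aperture: f/16 → f/11 → f/8 → f/5.6 → f/4 → f/2.8 → f/2 — 6 stops wider (brighter).
Shutter speed: 1/15 → 1/30 → 1/60 → 1/125 → 1/250 — 4 stops shorter (darker).
ISO: 12800 → 6400 → 3200 → 1600 → 800 → 400 → 200 — 6 stops dropped (darker).
Net: +6 −4 −6 = −4 stops.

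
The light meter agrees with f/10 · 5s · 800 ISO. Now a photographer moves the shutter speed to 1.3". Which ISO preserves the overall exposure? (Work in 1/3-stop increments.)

ISO 3200

Shutter speed: 5 → 4 → 3.2 → 2.5 → 2 → 1.6 → 1.3 — 2 stops faster (darker).
Need 2 stops brighter from the ISO: 800 → 1000 → 1250 → 1600 → 2000 → 2500 → 3200.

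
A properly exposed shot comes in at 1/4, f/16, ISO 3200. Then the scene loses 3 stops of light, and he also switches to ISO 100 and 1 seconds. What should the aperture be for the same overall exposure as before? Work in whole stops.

Scene light: 3 stops darker.
ISO: 3200 → 1600 → 800 → 400 → 200 → 100 — 5 stops dropped (darker).
Shutter speed: 1/4 → 1/2 → 1 — 2 stops slower (brighter).
Net so far: 6 stops darker. Aperture: f/16 → f/11 → f/8 → f/5.6 → f/4 → f/2.8 → f/2.

f/2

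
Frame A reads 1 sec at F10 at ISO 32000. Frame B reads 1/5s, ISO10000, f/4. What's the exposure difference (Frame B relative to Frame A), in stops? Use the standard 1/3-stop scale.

1 1/3 stops darker

Aperture: f/10 → f/9 → f/8 → f/7.1 → f/6.3 → f/5.6 → f/5 → f/4.5 → f/4 — 2 2/3 stops opened up (brighter).
Shutter speed: 1 → 0.8 → 0.6 → 0.5 → 0.4 → 0.3 → 1/4 → 1/5 — 2 1/3 stops faster (darker).
ISO: 32000 → 25600 → 20000 → 16000 → 12800 → 10000 — 1 2/3 stops dropped (darker).
Net: +2 2/3 −2 1/3 −1 2/3 = −1 1/3 stops.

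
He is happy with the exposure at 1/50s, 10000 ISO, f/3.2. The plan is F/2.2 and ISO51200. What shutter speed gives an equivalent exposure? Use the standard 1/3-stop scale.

Aperture: f/3.2 → f/2.8 → f/2.5 → f/2.2 — 1 stop larger aperture (brighter).
ISO: 10000 → 12800 → 16000 → 20000 → 25600 → 32000 → 40000 → 51200 — 2 1/3 stops raised (brighter).
Net change so far: 3 1/3 stops brighter. Offset with the shutter speed: 1/50 → 1/60 → 1/80 → 1/100 → 1/125 → 1/160 → 1/200 → 1/250 → 1/320 → 1/400 → 1/500.

1/500s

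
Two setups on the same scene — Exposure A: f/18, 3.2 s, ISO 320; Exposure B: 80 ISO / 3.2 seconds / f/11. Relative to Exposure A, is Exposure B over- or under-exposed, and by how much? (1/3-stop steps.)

2/3 stop darker

Aperture: f/18 → f/16 → f/14 → f/13 → f/11 — 1 1/3 stops opened up (brighter).
Shutter speed: unchanged.
ISO: 320 → 250 → 200 → 160 → 125 → 100 → 80 — 2 stops lower (darker).
Net: +1 1/3 −2 = −2/3 stops.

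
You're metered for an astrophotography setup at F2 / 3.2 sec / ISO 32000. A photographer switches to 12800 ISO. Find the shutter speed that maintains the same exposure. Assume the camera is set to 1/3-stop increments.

8 s

ISO: 32000 → 25600 → 20000 → 16000 → 12800 — 1 1/3 stops dropped (darker).
Need 1 1/3 stops brighter from the shutter speed: 3.2 → 4 → 5 → 6 → 8.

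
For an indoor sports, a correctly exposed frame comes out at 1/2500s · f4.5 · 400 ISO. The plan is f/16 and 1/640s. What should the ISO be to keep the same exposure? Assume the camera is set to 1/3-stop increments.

ISO 1250

Aperture: f/4.5 → f/5 → f/5.6 → f/6.3 → f/7.1 → f/8 → f/9 → f/10 → f/11 → f/13 → f/14 → f/16 — 3 2/3 stops narrower (darker).
Shutter speed: 1/2500 → 1/2000 → 1/1600 → 1/1250 → 1/1000 → 1/800 → 1/640 — 2 stops slower (brighter).
Net change so far: 1 2/3 stops darker. Offset with the ISO: 400 → 500 → 640 → 800 → 1000 → 1250.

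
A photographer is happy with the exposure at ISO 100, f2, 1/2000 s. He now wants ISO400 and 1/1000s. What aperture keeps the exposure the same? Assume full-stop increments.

f/5.6

ISO: 100 → 200 → 400 — 2 stops raised (brighter).
Shutter speed: 1/2000 → 1/1000 — 1 stop longer (brighter).
Net change so far: 3 stops brighter. Offset with the aperture: f/2 → f/2.8 → f/4 → f/5.6.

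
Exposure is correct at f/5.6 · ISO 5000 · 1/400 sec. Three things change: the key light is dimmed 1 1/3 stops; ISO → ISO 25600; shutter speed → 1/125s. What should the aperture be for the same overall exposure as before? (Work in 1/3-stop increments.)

f/14

Scene light: 1 1/3 stops darker.
ISO: 5000 → 6400 → 8000 → 10000 → 12800 → 16000 → 20000 → 25600 — 2 1/3 stops higher (brighter).
Shutter speed: 1/400 → 1/320 → 1/250 → 1/200 → 1/160 → 1/125 — 1 2/3 stops longer (brighter).
Net so far: 2 2/3 stops brighter. Aperture: f/5.6 → f/6.3 → f/7.1 → f/8 → f/9 → f/10 → f/11 → f/13 → f/14.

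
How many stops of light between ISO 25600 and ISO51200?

25600 → 51200 — count the steps: 1 stop.

1 stop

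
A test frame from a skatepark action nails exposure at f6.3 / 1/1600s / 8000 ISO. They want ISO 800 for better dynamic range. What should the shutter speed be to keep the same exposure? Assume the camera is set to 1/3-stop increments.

ISO: 8000 → 6400 → 5000 → 4000 → 3200 → 2500 → 2000 → 1600 → 1250 → 1000 → 800 — 3 1/3 stops lower (darker).
Need 3 1/3 stops brighter from the shutter speed: 1/1600 → 1/1250 → 1/1000 → 1/800 → 1/640 → 1/500 → 1/400 → 1/320 → 1/250 → 1/200 → 1/160.

1/160s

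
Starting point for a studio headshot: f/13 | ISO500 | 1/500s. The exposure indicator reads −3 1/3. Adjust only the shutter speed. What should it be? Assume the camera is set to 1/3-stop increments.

Underexposed by 3 1/3 stops → need 3 1/3 stops brighter.
Shutter speed: 1/500 → 1/400 → 1/320 → 1/250 → 1/200 → 1/160 → 1/125 → 1/100 → 1/80 → 1/60 → 1/50.

1/50s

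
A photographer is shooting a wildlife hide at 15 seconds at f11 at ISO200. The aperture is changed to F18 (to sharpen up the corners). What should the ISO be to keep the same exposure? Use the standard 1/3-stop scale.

ISO 500

Aperture: f/11 → f/13 → f/14 → f/16 → f/18 — 1 1/3 stops narrower (darker).
Need 1 1/3 stops brighter from the ISO: 200 → 250 → 320 → 400 → 500.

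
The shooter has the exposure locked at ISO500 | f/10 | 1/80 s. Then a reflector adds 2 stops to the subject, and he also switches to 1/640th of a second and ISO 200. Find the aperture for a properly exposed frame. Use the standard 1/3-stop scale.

Scene light: 2 stops brighter.
Shutter speed: 1/80 → 1/100 → 1/125 → 1/160 → 1/200 → 1/250 → 1/320 → 1/400 → 1/500 → 1/640 — 3 stops faster (darker).
ISO: 500 → 400 → 320 → 250 → 200 — 1 1/3 stops dropped (darker).
Net so far: 2 1/3 stops darker. Aperture: f/10 → f/9 → f/8 → f/7.1 → f/6.3 → f/5.6 → f/5 → f/4.5.

f/4.5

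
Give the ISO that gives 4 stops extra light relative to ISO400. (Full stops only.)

ISO: 400 → 800 → 1600 → 3200 → 6400 — 4 stops raised (brighter).

ISO 6400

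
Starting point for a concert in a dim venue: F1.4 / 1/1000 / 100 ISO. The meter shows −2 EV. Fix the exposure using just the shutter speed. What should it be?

1/250s

Underexposed by 2 stops → need 2 stops brighter.
Shutter speed: 1/1000 → 1/500 → 1/250.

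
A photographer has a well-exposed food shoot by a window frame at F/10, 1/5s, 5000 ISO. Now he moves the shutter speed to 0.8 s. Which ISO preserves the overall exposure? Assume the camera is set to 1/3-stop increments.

ISO 1250

Shutter speed: 1/5 → 1/4 → 0.3 → 0.4 → 0.5 → 0.6 → 0.8 — 2 stops longer (brighter).
Need 2 stops darker from the ISO: 5000 → 4000 → 3200 → 2500 → 2000 → 1600 → 1250.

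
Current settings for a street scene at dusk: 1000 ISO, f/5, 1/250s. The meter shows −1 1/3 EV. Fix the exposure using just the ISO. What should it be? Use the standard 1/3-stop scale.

Underexposed by 1 1/3 stops → need 1 1/3 stops brighter.
ISO: 1000 → 1250 → 1600 → 2000 → 2500.

ISO 2500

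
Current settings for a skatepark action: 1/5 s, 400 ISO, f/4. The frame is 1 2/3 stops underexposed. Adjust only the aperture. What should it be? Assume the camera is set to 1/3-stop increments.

Underexposed by 1 2/3 stops → need 1 2/3 stops brighter.
Aperture: f/4 → f/3.5 → f/3.2 → f/2.8 → f/2.5 → f/2.2.

f/2.2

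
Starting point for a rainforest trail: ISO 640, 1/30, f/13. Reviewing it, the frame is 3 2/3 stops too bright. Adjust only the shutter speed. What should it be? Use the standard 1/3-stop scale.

1/400s

Overexposed by 3 2/3 stops → need 3 2/3 stops darker.
Shutter speed: 1/30 → 1/40 → 1/50 → 1/60 → 1/80 → 1/100 → 1/125 → 1/160 → 1/200 → 1/250 → 1/320 → 1/400.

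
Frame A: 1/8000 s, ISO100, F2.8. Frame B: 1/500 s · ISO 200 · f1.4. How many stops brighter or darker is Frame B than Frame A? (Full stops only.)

7 stops brighter

Aperture: f/2.8 → f/2 → f/1.4 — 2 stops opened up (brighter).
Shutter speed: 1/8000 → 1/4000 → 1/2000 → 1/1000 → 1/500 — 4 stops slower (brighter).
ISO: 100 → 200 — 1 stop higher (brighter).
Net: +2 +4 +1 = +7 stops.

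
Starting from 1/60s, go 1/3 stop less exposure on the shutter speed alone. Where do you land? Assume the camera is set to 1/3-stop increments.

1/80s

Shutter speed: 1/60 → 1/80 — 1/3 stop faster (darker).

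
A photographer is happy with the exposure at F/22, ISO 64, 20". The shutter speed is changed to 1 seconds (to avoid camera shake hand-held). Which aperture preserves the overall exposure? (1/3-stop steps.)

Shutter speed: 20 → 15 → 13 → 10 → 8 → 6 → 5 → 4 → 3.2 → 2.5 → 2 → 1.6 → 1.3 → 1 — 4 1/3 stops shorter (darker).
Need 4 1/3 stops brighter from the aperture: f/22 → f/20 → f/18 → f/16 → f/14 → f/13 → f/11 → f/10 → f/9 → f/8 → f/7.1 → f/6.3 → f/5.6 → f/5.

f/5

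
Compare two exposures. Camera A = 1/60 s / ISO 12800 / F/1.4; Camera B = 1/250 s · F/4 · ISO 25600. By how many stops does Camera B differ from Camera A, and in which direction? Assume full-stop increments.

Aperture: f/1.4 → f/2 → f/2.8 → f/4 — 3 stops smaller aperture (darker).
Shutter speed: 1/60 → 1/125 → 1/250 — 2 stops shorter (darker).
ISO: 12800 → 25600 — 1 stop raised (brighter).
Net: −3 −2 +1 = −4 stops.

4 stops darker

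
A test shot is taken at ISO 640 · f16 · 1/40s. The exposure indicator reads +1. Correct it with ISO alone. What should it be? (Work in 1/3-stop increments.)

ISO 320

Overexposed by 1 stop → need 1 stop darker.
ISO: 640 → 500 → 400 → 320.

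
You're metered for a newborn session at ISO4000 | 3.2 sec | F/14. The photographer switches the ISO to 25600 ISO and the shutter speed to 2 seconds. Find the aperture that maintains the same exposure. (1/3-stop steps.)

f/29

ISO: 4000 → 5000 → 6400 → 8000 → 10000 → 12800 → 16000 → 20000 → 25600 — 2 2/3 stops raised (brighter).
Shutter speed: 3.2 → 2.5 → 2 — 2/3 stop shorter (darker).
Net change so far: 2 stops brighter. Offset with the aperture: f/14 → f/16 → f/18 → f/20 → f/22 → f/25 → f/29.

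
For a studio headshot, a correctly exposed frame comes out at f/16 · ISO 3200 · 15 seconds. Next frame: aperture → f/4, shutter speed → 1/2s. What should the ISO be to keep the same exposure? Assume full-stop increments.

ISO 6400

Aperture: f/16 → f/11 → f/8 → f/5.6 → f/4 — 4 stops wider (brighter).
Shutter speed: 15 → 8 → 4 → 2 → 1 → 1/2 — 5 stops faster (darker).
Net change so far: 1 stop darker. Offset with the ISO: 3200 → 6400.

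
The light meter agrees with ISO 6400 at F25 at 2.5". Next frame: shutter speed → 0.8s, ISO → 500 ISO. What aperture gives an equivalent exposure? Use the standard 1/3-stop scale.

Shutter speed: 2.5 → 2 → 1.6 → 1.3 → 1 → 0.8 — 1 2/3 stops faster (darker).
ISO: 6400 → 5000 → 4000 → 3200 → 2500 → 2000 → 1600 → 1250 → 1000 → 800 → 640 → 500 — 3 2/3 stops dropped (darker).
Net change so far: 5 1/3 stops darker. Offset with the aperture: f/25 → f/22 → f/20 → f/18 → f/16 → f/14 → f/13 → f/11 → f/10 → f/9 → f/8 → f/7.1 → f/6.3 → f/5.6 → f/5 → f/4.5 → f/4.

f/4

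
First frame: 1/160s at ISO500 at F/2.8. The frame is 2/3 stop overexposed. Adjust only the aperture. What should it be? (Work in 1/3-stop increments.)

Overexposed by 2/3 stop → need 2/3 stop darker.
Aperture: f/2.8 → f/3.2 → f/3.5.

f/3.5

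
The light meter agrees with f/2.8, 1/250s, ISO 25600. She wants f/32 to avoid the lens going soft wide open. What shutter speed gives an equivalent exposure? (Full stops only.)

1/2s

Aperture: f/2.8 → f/4 → f/5.6 → f/8 → f/11 → f/16 → f/22 → f/32 — 7 stops narrower (darker).
Need 7 stops brighter from the shutter speed: 1/250 → 1/125 → 1/60 → 1/30 → 1/15 → 1/8 → 1/4 → 1/2.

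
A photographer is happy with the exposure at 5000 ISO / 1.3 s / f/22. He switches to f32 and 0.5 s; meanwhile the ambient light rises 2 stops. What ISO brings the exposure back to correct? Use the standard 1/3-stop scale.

Scene light: 2 stops brighter.
Aperture: f/22 → f/25 → f/29 → f/32 — 1 stop stopped down (darker).
Shutter speed: 1.3 → 1 → 0.8 → 0.6 → 0.5 — 1 1/3 stops shorter (darker).
Net so far: 1/3 stop darker. ISO: 5000 → 6400.

ISO 6400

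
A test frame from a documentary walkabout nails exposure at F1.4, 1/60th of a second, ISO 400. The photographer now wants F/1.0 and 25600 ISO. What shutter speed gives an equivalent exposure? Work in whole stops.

1/8000s

Aperture: f/1.4 → f/1.0 — 1 stop larger aperture (brighter).
ISO: 400 → 800 → 1600 → 3200 → 6400 → 12800 → 25600 — 6 stops raised (brighter).
Net change so far: 7 stops brighter. Offset with the shutter speed: 1/60 → 1/125 → 1/250 → 1/500 → 1/1000 → 1/2000 → 1/4000 → 1/8000.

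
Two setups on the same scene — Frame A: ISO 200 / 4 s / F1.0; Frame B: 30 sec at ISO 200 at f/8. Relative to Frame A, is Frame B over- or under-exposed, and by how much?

Aperture: f/1.0 → f/1.4 → f/2 → f/2.8 → f/4 → f/5.6 → f/8 — 6 stops smaller aperture (darker).
Shutter speed: 4 → 8 → 15 → 30 — 3 stops slower (brighter).
ISO: unchanged.
Net: −6 +3 = −3 stops.

3 stops darker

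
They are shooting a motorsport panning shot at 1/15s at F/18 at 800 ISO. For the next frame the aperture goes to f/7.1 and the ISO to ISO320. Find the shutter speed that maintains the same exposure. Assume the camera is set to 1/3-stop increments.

Aperture: f/18 → f/16 → f/14 → f/13 → f/11 → f/10 → f/9 → f/8 → f/7.1 — 2 2/3 stops larger aperture (brighter).
ISO: 800 → 640 → 500 → 400 → 320 — 1 1/3 stops lower (darker).
Net change so far: 1 1/3 stops brighter. Offset with the shutter speed: 1/15 → 1/20 → 1/25 → 1/30 → 1/40.

1/40s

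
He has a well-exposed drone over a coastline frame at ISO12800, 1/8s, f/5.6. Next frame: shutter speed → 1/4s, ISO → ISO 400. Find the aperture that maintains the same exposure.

f/1.4

Shutter speed: 1/8 → 1/4 — 1 stop longer (brighter).
ISO: 12800 → 6400 → 3200 → 1600 → 800 → 400 — 5 stops dropped (darker).
Net change so far: 4 stops darker. Offset with the aperture: f/5.6 → f/4 → f/2.8 → f/2 → f/1.4.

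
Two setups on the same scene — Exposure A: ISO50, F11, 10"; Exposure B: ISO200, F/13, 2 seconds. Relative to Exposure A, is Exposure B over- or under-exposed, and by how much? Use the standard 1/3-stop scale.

Aperture: f/11 → f/13 — 1/3 stop smaller aperture (darker).
Shutter speed: 10 → 8 → 6 → 5 → 4 → 3.2 → 2.5 → 2 — 2 1/3 stops faster (darker).
ISO: 50 → 64 → 80 → 100 → 125 → 160 → 200 — 2 stops higher (brighter).
Net: −1/3 −2 1/3 +2 = −2/3 stops.

2/3 stop darker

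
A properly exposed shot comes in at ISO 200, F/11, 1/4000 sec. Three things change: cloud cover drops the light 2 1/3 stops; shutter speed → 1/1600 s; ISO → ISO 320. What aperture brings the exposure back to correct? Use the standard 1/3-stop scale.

Scene light: 2 1/3 stops darker.
Shutter speed: 1/4000 → 1/3200 → 1/2500 → 1/2000 → 1/1600 — 1 1/3 stops longer (brighter).
ISO: 200 → 250 → 320 — 2/3 stop raised (brighter).
Net so far: 1/3 stop darker. Aperture: f/11 → f/10.

f/10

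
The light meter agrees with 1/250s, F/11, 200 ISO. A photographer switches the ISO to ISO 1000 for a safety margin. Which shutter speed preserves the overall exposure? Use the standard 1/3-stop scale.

1/1250s

ISO: 200 → 250 → 320 → 400 → 500 → 640 → 800 → 1000 — 2 1/3 stops higher (brighter).
Need 2 1/3 stops darker from the shutter speed: 1/250 → 1/320 → 1/400 → 1/500 → 1/640 → 1/800 → 1/1000 → 1/1250.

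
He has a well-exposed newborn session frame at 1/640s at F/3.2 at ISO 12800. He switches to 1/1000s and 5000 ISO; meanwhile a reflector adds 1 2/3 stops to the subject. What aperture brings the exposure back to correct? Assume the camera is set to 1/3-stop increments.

Scene light: 1 2/3 stops brighter.
Shutter speed: 1/640 → 1/800 → 1/1000 — 2/3 stop faster (darker).
ISO: 12800 → 10000 → 8000 → 6400 → 5000 — 1 1/3 stops dropped (darker).
Net so far: 1/3 stop darker. Aperture: f/3.2 → f/2.8.

f/2.8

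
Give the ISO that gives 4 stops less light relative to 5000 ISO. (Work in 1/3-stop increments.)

ISO: 5000 → 4000 → 3200 → 2500 → 2000 → 1600 → 1250 → 1000 → 800 → 640 → 500 → 400 → 320 — 4 stops dropped (darker).

ISO 320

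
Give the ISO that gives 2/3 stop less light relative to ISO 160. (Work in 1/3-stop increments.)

ISO 100

ISO: 160 → 125 → 100 — 2/3 stop dropped (darker).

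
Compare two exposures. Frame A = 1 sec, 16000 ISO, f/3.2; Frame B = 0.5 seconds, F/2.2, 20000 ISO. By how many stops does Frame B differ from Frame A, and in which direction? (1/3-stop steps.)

1/3 stop brighter

Aperture: f/3.2 → f/2.8 → f/2.5 → f/2.2 — 1 stop larger aperture (brighter).
Shutter speed: 1 → 0.8 → 0.6 → 0.5 — 1 stop shorter (darker).
ISO: 16000 → 20000 — 1/3 stop raised (brighter).
Net: +1 −1 +1/3 = +1/3 stops.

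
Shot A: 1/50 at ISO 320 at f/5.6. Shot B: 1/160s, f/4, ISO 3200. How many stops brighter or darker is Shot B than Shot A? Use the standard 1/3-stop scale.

2 2/3 stops brighter

Aperture: f/5.6 → f/5 → f/4.5 → f/4 — 1 stop wider (brighter).
Shutter speed: 1/50 → 1/60 → 1/80 → 1/100 → 1/125 → 1/160 — 1 2/3 stops shorter (darker).
ISO: 320 → 400 → 500 → 640 → 800 → 1000 → 1250 → 1600 → 2000 → 2500 → 3200 — 3 1/3 stops higher (brighter).
Net: +1 −1 2/3 +3 1/3 = +2 2/3 stops.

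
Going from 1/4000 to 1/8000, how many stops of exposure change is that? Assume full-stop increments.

1/4000 → 1/8000 — count the steps: 1 stop.

1 stop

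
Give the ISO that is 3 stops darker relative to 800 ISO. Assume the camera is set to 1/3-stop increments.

ISO: 800 → 640 → 500 → 400 → 320 → 250 → 200 → 160 → 125 → 100 — 3 stops dropped (darker).

ISO 100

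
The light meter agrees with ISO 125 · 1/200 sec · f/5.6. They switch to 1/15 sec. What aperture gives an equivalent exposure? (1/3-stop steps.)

Shutter speed: 1/200 → 1/160 → 1/125 → 1/100 → 1/80 → 1/60 → 1/50 → 1/40 → 1/30 → 1/25 → 1/20 → 1/15 — 3 2/3 stops longer (brighter).
Need 3 2/3 stops darker from the aperture: f/5.6 → f/6.3 → f/7.1 → f/8 → f/9 → f/10 → f/11 → f/13 → f/14 → f/16 → f/18 → f/20.

f/20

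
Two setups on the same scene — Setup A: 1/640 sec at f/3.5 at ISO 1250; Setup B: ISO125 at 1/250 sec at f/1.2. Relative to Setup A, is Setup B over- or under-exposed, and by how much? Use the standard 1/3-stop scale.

Aperture: f/3.5 → f/3.2 → f/2.8 → f/2.5 → f/2.2 → f/2 → f/1.8 → f/1.6 → f/1.4 → f/1.2 — 3 stops opened up (brighter).
Shutter speed: 1/640 → 1/500 → 1/400 → 1/320 → 1/250 — 1 1/3 stops slower (brighter).
ISO: 1250 → 1000 → 800 → 640 → 500 → 400 → 320 → 250 → 200 → 160 → 125 — 3 1/3 stops lower (darker).
Net: +3 +1 1/3 −3 1/3 = +1 stop.

1 stop brighter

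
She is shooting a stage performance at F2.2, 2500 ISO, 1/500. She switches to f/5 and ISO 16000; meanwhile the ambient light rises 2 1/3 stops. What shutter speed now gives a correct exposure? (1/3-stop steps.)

Scene light: 2 1/3 stops brighter.
Aperture: f/2.2 → f/2.5 → f/2.8 → f/3.2 → f/3.5 → f/4 → f/4.5 → f/5 — 2 1/3 stops smaller aperture (darker).
ISO: 2500 → 3200 → 4000 → 5000 → 6400 → 8000 → 10000 → 12800 → 16000 — 2 2/3 stops raised (brighter).
Net so far: 2 2/3 stops brighter. Shutter speed: 1/500 → 1/640 → 1/800 → 1/1000 → 1/1250 → 1/1600 → 1/2000 → 1/2500 → 1/3200.

1/3200s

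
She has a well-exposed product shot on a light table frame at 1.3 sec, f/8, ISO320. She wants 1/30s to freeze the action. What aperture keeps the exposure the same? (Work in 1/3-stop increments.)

f/1.2

Shutter speed: 1.3 → 1 → 0.8 → 0.6 → 0.5 → 0.4 → 0.3 → 1/4 → 1/5 → 1/6 → 1/8 → 1/10 → 1/13 → 1/15 → 1/20 → 1/25 → 1/30 — 5 1/3 stops faster (darker).
Need 5 1/3 stops brighter from the aperture: f/8 → f/7.1 → f/6.3 → f/5.6 → f/5 → f/4.5 → f/4 → f/3.5 → f/3.2 → f/2.8 → f/2.5 → f/2.2 → f/2 → f/1.8 → f/1.6 → f/1.4 → f/1.2.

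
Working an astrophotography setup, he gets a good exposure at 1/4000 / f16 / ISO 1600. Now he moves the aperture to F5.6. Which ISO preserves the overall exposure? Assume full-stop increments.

Aperture: f/16 → f/11 → f/8 → f/5.6 — 3 stops larger aperture (brighter).
Need 3 stops darker from the ISO: 1600 → 800 → 400 → 200.

ISO 200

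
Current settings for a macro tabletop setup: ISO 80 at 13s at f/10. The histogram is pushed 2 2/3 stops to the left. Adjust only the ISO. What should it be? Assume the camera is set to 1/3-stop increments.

Underexposed by 2 2/3 stops → need 2 2/3 stops brighter.
ISO: 80 → 100 → 125 → 160 → 200 → 250 → 320 → 400 → 500.

ISO 500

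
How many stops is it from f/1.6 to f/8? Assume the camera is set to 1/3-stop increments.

f/1.6 → f/1.8 → f/2 → f/2.2 → f/2.5 → f/2.8 → f/3.2 → f/3.5 → f/4 → f/4.5 → f/5 → f/5.6 → f/6.3 → f/7.1 → f/8 — count the steps: 14 third-stops = 4 2/3 stops.

4 2/3 stops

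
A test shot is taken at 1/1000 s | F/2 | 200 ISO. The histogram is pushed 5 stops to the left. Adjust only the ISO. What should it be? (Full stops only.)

ISO 6400

Underexposed by 5 stops → need 5 stops brighter.
ISO: 200 → 400 → 800 → 1600 → 3200 → 6400.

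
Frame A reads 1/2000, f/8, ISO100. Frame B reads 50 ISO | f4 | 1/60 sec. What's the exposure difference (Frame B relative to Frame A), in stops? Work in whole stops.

6 stops brighter

Aperture: f/8 → f/5.6 → f/4 — 2 stops wider (brighter).
Shutter speed: 1/2000 → 1/1000 → 1/500 → 1/250 → 1/125 → 1/60 — 5 stops slower (brighter).
ISO: 100 → 50 — 1 stop lower (darker).
Net: +2 +5 −1 = +6 stops.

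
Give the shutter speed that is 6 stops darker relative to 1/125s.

Shutter speed: 1/125 → 1/250 → 1/500 → 1/1000 → 1/2000 → 1/4000 → 1/8000 — 6 stops faster (darker).

1/8000s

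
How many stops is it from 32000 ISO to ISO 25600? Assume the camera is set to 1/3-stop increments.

32000 → 25600 — count the steps: 1 third-stops = 1/3 stop.

1/3 stop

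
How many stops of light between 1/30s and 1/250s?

3 stops

1/30 → 1/60 → 1/125 → 1/250 — count the steps: 3 stops.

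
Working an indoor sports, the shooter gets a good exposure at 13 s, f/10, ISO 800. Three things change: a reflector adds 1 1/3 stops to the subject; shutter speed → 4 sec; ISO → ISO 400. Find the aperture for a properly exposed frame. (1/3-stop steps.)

Scene light: 1 1/3 stops brighter.
Shutter speed: 13 → 10 → 8 → 6 → 5 → 4 — 1 2/3 stops faster (darker).
ISO: 800 → 640 → 500 → 400 — 1 stop lower (darker).
Net so far: 1 1/3 stops darker. Aperture: f/10 → f/9 → f/8 → f/7.1 → f/6.3.

f/6.3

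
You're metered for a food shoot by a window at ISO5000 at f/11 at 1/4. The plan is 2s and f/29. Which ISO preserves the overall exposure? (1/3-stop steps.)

ISO 4000

Shutter speed: 1/4 → 0.3 → 0.4 → 0.5 → 0.6 → 0.8 → 1 → 1.3 → 1.6 → 2 — 3 stops longer (brighter).
Aperture: f/11 → f/13 → f/14 → f/16 → f/18 → f/20 → f/22 → f/25 → f/29 — 2 2/3 stops stopped down (darker).
Net change so far: 1/3 stop brighter. Offset with the ISO: 5000 → 4000.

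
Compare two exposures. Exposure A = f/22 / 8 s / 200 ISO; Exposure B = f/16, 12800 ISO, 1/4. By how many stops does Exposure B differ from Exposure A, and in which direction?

Aperture: f/22 → f/16 — 1 stop larger aperture (brighter).
Shutter speed: 8 → 4 → 2 → 1 → 1/2 → 1/4 — 5 stops shorter (darker).
ISO: 200 → 400 → 800 → 1600 → 3200 → 6400 → 12800 — 6 stops raised (brighter).
Net: +1 −5 +6 = +2 stops.

2 stops brighter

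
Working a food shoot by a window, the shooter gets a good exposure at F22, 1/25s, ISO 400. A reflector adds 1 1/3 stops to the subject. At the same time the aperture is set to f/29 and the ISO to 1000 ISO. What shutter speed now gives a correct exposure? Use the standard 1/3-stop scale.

1/100s

Scene light: 1 1/3 stops brighter.
Aperture: f/22 → f/25 → f/29 — 2/3 stop smaller aperture (darker).
ISO: 400 → 500 → 640 → 800 → 1000 — 1 1/3 stops raised (brighter).
Net so far: 2 stops brighter. Shutter speed: 1/25 → 1/30 → 1/40 → 1/50 → 1/60 → 1/80 → 1/100.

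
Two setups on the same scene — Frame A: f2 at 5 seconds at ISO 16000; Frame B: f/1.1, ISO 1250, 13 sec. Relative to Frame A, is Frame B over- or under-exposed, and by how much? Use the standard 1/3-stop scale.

2/3 stop darker

Aperture: f/2 → f/1.8 → f/1.6 → f/1.4 → f/1.2 → f/1.1 — 1 2/3 stops larger aperture (brighter).
Shutter speed: 5 → 6 → 8 → 10 → 13 — 1 1/3 stops longer (brighter).
ISO: 16000 → 12800 → 10000 → 8000 → 6400 → 5000 → 4000 → 3200 → 2500 → 2000 → 1600 → 1250 — 3 2/3 stops dropped (darker).
Net: +1 2/3 +1 1/3 −3 2/3 = −2/3 stops.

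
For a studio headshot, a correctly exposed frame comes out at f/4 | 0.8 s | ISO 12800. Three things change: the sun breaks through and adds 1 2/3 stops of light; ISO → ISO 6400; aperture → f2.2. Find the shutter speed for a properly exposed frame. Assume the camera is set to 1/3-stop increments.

Scene light: 1 2/3 stops brighter.
ISO: 12800 → 10000 → 8000 → 6400 — 1 stop dropped (darker).
Aperture: f/4 → f/3.5 → f/3.2 → f/2.8 → f/2.5 → f/2.2 — 1 2/3 stops larger aperture (brighter).
Net so far: 2 1/3 stops brighter. Shutter speed: 0.8 → 0.6 → 0.5 → 0.4 → 0.3 → 1/4 → 1/5 → 1/6.

1/6s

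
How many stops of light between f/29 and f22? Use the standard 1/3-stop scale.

2/3 stop

f/29 → f/25 → f/22 — count the steps: 2 third-stops = 2/3 stop.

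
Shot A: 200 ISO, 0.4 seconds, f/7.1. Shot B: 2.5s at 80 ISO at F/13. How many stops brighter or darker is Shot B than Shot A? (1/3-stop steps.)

1/3 stop darker

Aperture: f/7.1 → f/8 → f/9 → f/10 → f/11 → f/13 — 1 2/3 stops narrower (darker).
Shutter speed: 0.4 → 0.5 → 0.6 → 0.8 → 1 → 1.3 → 1.6 → 2 → 2.5 — 2 2/3 stops slower (brighter).
ISO: 200 → 160 → 125 → 100 → 80 — 1 1/3 stops dropped (darker).
Net: −1 2/3 +2 2/3 −1 1/3 = −1/3 stops.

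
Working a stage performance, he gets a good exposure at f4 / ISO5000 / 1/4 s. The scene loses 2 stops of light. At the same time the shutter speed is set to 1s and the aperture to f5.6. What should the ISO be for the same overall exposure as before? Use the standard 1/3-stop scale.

ISO 10000

Scene light: 2 stops darker.
Shutter speed: 1/4 → 0.3 → 0.4 → 0.5 → 0.6 → 0.8 → 1 — 2 stops longer (brighter).
Aperture: f/4 → f/4.5 → f/5 → f/5.6 — 1 stop smaller aperture (darker).
Net so far: 1 stop darker. ISO: 5000 → 6400 → 8000 → 10000.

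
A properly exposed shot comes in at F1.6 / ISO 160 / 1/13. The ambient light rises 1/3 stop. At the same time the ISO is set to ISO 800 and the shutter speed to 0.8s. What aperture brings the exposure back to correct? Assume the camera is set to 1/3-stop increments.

f/13

Scene light: 1/3 stop brighter.
ISO: 160 → 200 → 250 → 320 → 400 → 500 → 640 → 800 — 2 1/3 stops raised (brighter).
Shutter speed: 1/13 → 1/10 → 1/8 → 1/6 → 1/5 → 1/4 → 0.3 → 0.4 → 0.5 → 0.6 → 0.8 — 3 1/3 stops longer (brighter).
Net so far: 6 stops brighter. Aperture: f/1.6 → f/1.8 → f/2 → f/2.2 → f/2.5 → f/2.8 → f/3.2 → f/3.5 → f/4 → f/4.5 → f/5 → f/5.6 → f/6.3 → f/7.1 → f/8 → f/9 → f/10 → f/11 → f/13.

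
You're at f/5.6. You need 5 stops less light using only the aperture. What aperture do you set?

f/32

Aperture: f/5.6 → f/8 → f/11 → f/16 → f/22 → f/32 — 5 stops smaller aperture (darker).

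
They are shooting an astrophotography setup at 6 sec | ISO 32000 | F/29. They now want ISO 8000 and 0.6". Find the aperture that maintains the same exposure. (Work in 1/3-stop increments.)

f/4.5

ISO: 32000 → 25600 → 20000 → 16000 → 12800 → 10000 → 8000 — 2 stops dropped (darker).
Shutter speed: 6 → 5 → 4 → 3.2 → 2.5 → 2 → 1.6 → 1.3 → 1 → 0.8 → 0.6 — 3 1/3 stops faster (darker).
Net change so far: 5 1/3 stops darker. Offset with the aperture: f/29 → f/25 → f/22 → f/20 → f/18 → f/16 → f/14 → f/13 → f/11 → f/10 → f/9 → f/8 → f/7.1 → f/6.3 → f/5.6 → f/5 → f/4.5.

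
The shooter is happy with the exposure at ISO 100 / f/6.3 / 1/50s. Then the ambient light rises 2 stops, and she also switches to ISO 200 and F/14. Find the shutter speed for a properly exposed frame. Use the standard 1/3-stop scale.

1/80s

Scene light: 2 stops brighter.
ISO: 100 → 125 → 160 → 200 — 1 stop higher (brighter).
Aperture: f/6.3 → f/7.1 → f/8 → f/9 → f/10 → f/11 → f/13 → f/14 — 2 1/3 stops stopped down (darker).
Net so far: 2/3 stop brighter. Shutter speed: 1/50 → 1/60 → 1/80.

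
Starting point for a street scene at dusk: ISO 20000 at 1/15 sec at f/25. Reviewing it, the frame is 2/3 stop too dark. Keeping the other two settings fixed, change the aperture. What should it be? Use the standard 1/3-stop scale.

f/20

Underexposed by 2/3 stop → need 2/3 stop brighter.
Aperture: f/25 → f/22 → f/20.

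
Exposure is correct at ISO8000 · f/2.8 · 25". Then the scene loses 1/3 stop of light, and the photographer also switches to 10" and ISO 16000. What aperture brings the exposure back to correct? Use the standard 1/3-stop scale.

f/2.2

Scene light: 1/3 stop darker.
Shutter speed: 25 → 20 → 15 → 13 → 10 — 1 1/3 stops shorter (darker).
ISO: 8000 → 10000 → 12800 → 16000 — 1 stop higher (brighter).
Net so far: 2/3 stop darker. Aperture: f/2.8 → f/2.5 → f/2.2.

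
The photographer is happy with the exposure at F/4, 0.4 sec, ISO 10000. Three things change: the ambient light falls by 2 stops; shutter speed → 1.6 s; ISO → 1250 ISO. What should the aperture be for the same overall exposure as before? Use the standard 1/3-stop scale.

Scene light: 2 stops darker.
Shutter speed: 0.4 → 0.5 → 0.6 → 0.8 → 1 → 1.3 → 1.6 — 2 stops slower (brighter).
ISO: 10000 → 8000 → 6400 → 5000 → 4000 → 3200 → 2500 → 2000 → 1600 → 1250 — 3 stops dropped (darker).
Net so far: 3 stops darker. Aperture: f/4 → f/3.5 → f/3.2 → f/2.8 → f/2.5 → f/2.2 → f/2 → f/1.8 → f/1.6 → f/1.4.

f/1.4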